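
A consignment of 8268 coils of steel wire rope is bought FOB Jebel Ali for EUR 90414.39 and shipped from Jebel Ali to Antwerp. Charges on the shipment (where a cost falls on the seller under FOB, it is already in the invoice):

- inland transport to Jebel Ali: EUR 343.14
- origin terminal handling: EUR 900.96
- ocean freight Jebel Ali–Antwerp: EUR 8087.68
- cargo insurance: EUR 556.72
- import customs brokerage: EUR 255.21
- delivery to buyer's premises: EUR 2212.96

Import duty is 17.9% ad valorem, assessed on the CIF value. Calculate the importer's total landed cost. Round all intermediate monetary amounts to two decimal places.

Total landed cost: EUR 119258.48

FOB: the seller bears costs until goods are on board at the origin port; the buyer bears freight, insurance and all costs thereafter.
Already in the invoice (seller's account under FOB): inland to port, origin terminal — exclude.
CIF value = FOB price + freight + insurance = 90414.39 + 8087.68 + 556.72 = 99058.79
Import duty = 99058.79 × 17.9% = 17731.52
Buyer bears: freight 8087.68 + insurance 556.72 + brokerage 255.21 + delivery 2212.96 + duty 17731.52 = 28844.09
Landed cost = invoice 90414.39 + 28844.09 = 119258.48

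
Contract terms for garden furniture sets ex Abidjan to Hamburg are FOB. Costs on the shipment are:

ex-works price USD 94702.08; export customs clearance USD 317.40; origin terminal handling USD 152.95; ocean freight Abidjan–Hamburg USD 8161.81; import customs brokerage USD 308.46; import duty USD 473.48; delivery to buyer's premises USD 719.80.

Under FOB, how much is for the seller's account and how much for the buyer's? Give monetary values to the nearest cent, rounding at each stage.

FOB: the seller bears costs until goods are on board at the origin port; the buyer bears freight, insurance and all costs thereafter.
Seller's account: goods 94702.08 + export clearance 317.40 + origin terminal 152.95 = 95172.43
Buyer's account: freight 8161.81 + brokerage 308.46 + duty 473.48 + delivery 719.80 = 9663.55

Seller: USD 95172.43; buyer: USD 9663.55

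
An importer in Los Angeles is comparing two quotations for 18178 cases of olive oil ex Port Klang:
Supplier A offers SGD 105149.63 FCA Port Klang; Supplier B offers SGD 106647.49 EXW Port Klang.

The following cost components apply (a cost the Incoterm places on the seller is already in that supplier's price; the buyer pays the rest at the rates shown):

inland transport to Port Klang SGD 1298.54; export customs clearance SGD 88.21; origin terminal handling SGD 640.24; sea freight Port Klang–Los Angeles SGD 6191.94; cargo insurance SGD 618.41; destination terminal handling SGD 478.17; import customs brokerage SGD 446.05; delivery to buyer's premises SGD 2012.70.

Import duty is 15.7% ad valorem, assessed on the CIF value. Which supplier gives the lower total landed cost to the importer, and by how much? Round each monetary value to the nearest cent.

Supplier A is cheaper by SGD 3337.50

Supplier A (FCA):
CIF value = FCA price + origin terminal + freight + insurance = 105149.63 + 640.24 + 6191.94 + 618.41 = 112600.22
Import duty = 112600.22 × 15.7% = 17678.23
Buyer bears (A): 640.24 + 6191.94 + 618.41 + 478.17 + 446.05 + 2012.70 = 10387.51
Landed cost (A) = invoice 105149.63 + 10387.51 + duty 17678.23 = 133215.37
Supplier B (EXW):
CIF value = EXW price + inland to port + export clearance + origin terminal + freight + insurance = 106647.49 + 1298.54 + 88.21 + 640.24 + 6191.94 + 618.41 = 115484.83
Import duty = 115484.83 × 15.7% = 18131.12
Buyer bears (B): 1298.54 + 88.21 + 640.24 + 6191.94 + 618.41 + 478.17 + 446.05 + 2012.70 = 11774.26
Landed cost (B) = invoice 106647.49 + 11774.26 + duty 18131.12 = 136552.87
Difference = |133215.37 − 136552.87| = 3337.50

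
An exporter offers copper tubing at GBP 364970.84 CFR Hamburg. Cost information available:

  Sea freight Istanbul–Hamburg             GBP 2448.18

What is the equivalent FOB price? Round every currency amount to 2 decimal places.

From CFR to FOB, the seller no longer bears: freight.
FOB price = 364970.84 − 2448.18 = 362522.66

FOB price: GBP 362522.66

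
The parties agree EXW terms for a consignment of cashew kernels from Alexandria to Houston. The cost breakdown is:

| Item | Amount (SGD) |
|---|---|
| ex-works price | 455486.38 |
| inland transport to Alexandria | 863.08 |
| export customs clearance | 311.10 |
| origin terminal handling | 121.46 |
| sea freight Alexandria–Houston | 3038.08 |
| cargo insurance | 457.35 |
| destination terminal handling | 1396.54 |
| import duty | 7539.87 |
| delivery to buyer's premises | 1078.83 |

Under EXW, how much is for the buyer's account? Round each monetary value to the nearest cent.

EXW: the seller makes goods available at their premises; the buyer bears all onward costs.
Seller's account: goods 455486.38 = 455486.38
Buyer's account: inland to port 863.08 + export clearance 311.10 + origin terminal 121.46 + freight 3038.08 + insurance 457.35 + destination terminal 1396.54 + duty 7539.87 + delivery 1078.83 = 14806.31

Buyer's account: SGD 14806.31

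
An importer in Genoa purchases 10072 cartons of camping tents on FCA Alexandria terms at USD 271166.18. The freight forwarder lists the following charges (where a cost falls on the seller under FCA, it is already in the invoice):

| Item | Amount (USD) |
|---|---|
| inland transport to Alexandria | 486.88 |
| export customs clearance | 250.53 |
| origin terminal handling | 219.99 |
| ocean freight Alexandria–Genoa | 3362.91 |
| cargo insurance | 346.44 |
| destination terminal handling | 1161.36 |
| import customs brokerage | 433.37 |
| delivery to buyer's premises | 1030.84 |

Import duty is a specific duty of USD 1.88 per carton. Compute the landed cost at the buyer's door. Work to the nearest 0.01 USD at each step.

Total landed cost: USD 296656.45

FCA: the seller delivers export-cleared goods to the carrier; the buyer bears costs from that point.
Already in the invoice (seller's account under FCA): inland to port, export clearance — exclude.
CIF value = FCA price + origin terminal + freight + insurance = 271166.18 + 219.99 + 3362.91 + 346.44 = 275095.52
Import duty = 10072 × 1.88 = 18935.36
Buyer bears: origin terminal 219.99 + freight 3362.91 + insurance 346.44 + destination terminal 1161.36 + brokerage 433.37 + delivery 1030.84 + duty 18935.36 = 25490.27
Landed cost = invoice 271166.18 + 25490.27 = 296656.45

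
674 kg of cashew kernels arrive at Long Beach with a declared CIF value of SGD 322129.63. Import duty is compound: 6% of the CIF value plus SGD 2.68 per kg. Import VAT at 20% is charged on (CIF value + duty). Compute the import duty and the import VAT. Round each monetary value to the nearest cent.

Import duty: SGD 21134.10; import VAT: SGD 68652.75

Ad valorem component: 322129.63 × 6% = 19327.78
Specific component: 674 × 2.68 = 1806.32
Import duty = 19327.78 + 1806.32 = 21134.10
VAT base = CIF + duty = 322129.63 + 21134.10 = 343263.73
Import VAT = 343263.73 × 20% = 68652.75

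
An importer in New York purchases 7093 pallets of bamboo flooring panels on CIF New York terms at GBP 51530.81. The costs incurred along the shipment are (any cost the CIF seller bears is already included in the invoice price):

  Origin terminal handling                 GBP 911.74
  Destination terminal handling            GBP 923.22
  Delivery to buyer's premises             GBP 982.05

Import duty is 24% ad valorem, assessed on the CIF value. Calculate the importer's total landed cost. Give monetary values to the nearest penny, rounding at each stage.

Total landed cost: GBP 65803.47

CIF: the seller pays costs through ocean freight and marine insurance to the destination port.
Already in the invoice (seller's account under CIF): origin terminal — exclude.
The CIF price already equals the CIF value: 51530.81
Import duty = 51530.81 × 24% = 12367.39
Buyer bears: destination terminal 923.22 + delivery 982.05 + duty 12367.39 = 14272.66
Landed cost = invoice 51530.81 + 14272.66 = 65803.47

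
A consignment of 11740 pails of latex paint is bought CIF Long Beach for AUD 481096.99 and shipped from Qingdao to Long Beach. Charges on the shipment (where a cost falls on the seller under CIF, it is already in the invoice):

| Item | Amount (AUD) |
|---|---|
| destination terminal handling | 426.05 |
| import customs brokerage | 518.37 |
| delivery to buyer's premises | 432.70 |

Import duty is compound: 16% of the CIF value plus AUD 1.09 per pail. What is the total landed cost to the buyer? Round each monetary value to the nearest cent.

CIF: the seller pays costs through ocean freight and marine insurance to the destination port.
The CIF price already equals the CIF value: 481096.99
Ad valorem component: 481096.99 × 16% = 76975.52
Specific component: 11740 × 1.09 = 12796.60
Import duty = 76975.52 + 12796.60 = 89772.12
Buyer bears: destination terminal 426.05 + brokerage 518.37 + delivery 432.70 + duty 89772.12 = 91149.24
Landed cost = invoice 481096.99 + 91149.24 = 572246.23

Total landed cost: AUD 572246.23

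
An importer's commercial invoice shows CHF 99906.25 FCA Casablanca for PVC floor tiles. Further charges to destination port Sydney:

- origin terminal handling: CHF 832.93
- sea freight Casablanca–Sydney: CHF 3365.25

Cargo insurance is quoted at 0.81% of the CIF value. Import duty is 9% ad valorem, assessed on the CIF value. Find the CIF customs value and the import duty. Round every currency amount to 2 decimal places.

CIF value: CHF 104954.56; import duty: CHF 9445.91

Let C be the CIF value. C = FCA price + pre-shipment costs + freight + 0.81% × C
C − 0.81% × C = 99906.25 + 832.93 + 3365.25
0.9919 × C = 104104.43
C = 104104.43 / 0.9919 = 104954.56
Insurance premium = 0.81% × 104954.56 = 850.13
Import duty = 104954.56 × 9% = 9445.91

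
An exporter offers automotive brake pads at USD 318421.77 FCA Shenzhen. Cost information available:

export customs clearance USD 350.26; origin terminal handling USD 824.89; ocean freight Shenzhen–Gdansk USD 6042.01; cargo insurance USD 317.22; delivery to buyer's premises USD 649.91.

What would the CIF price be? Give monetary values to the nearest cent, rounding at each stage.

CIF price: USD 325605.89

Not relevant to the conversion: export clearance — on the seller under both FCA and CIF; already in the FCA price and stays in the CIF price. delivery — on the buyer under both terms; not part of either seller's price.
From FCA to CIF, the seller additionally bears: origin terminal, freight, insurance.
CIF price = 318421.77 + 824.89 + 6042.01 + 317.22 = 325605.89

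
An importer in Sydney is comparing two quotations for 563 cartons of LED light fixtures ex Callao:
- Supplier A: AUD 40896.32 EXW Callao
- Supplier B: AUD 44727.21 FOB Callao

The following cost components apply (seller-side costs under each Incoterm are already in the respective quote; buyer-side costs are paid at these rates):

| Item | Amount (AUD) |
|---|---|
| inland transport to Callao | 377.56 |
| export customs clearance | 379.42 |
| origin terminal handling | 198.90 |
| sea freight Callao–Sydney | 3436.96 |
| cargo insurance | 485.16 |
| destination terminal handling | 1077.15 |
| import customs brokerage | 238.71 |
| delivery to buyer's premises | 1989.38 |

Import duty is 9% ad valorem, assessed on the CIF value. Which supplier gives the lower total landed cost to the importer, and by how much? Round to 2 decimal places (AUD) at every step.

Supplier A is cheaper by AUD 3133.76

Supplier A (EXW):
CIF value = EXW price + inland to port + export clearance + origin terminal + freight + insurance = 40896.32 + 377.56 + 379.42 + 198.90 + 3436.96 + 485.16 = 45774.32
Import duty = 45774.32 × 9% = 4119.69
Buyer bears (A): 377.56 + 379.42 + 198.90 + 3436.96 + 485.16 + 1077.15 + 238.71 + 1989.38 = 8183.24
Landed cost (A) = invoice 40896.32 + 8183.24 + duty 4119.69 = 53199.25
Supplier B (FOB):
CIF value = FOB price + freight + insurance = 44727.21 + 3436.96 + 485.16 = 48649.33
Import duty = 48649.33 × 9% = 4378.44
Buyer bears (B): 3436.96 + 485.16 + 1077.15 + 238.71 + 1989.38 = 7227.36
Landed cost (B) = invoice 44727.21 + 7227.36 + duty 4378.44 = 56333.01
Difference = |53199.25 − 56333.01| = 3133.76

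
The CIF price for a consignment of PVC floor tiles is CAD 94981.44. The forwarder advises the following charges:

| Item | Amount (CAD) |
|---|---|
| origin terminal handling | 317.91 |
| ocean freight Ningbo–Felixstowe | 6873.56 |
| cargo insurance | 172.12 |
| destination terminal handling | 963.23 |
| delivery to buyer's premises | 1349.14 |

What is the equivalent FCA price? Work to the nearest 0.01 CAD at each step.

Not relevant to the conversion: destination terminal, delivery — on the buyer under both terms; not part of either seller's price.
From CIF to FCA, the seller no longer bears: origin terminal, freight, insurance.
FCA price = 94981.44 − 317.91 − 6873.56 − 172.12 = 87617.85

FCA price: CAD 87617.85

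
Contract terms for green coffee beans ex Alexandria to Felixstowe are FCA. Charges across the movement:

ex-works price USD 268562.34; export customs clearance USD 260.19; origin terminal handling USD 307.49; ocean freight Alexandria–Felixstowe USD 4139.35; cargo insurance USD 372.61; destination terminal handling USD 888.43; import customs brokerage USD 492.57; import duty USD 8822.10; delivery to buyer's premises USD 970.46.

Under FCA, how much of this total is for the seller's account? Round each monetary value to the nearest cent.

Seller's account: USD 268822.53

FCA: the seller delivers export-cleared goods to the carrier; the buyer bears costs from that point.
Seller's account: goods 268562.34 + export clearance 260.19 = 268822.53
Buyer's account: origin terminal 307.49 + freight 4139.35 + insurance 372.61 + destination terminal 888.43 + brokerage 492.57 + duty 8822.10 + delivery 970.46 = 15993.01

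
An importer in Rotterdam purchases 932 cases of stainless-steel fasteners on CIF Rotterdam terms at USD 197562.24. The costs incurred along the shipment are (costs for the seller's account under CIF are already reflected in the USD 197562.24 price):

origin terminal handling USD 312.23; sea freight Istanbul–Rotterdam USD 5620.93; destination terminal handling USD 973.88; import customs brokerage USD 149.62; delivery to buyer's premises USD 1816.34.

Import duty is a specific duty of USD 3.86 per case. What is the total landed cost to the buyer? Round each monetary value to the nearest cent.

Total landed cost: USD 204099.60

CIF: the seller pays costs through ocean freight and marine insurance to the destination port.
Already in the invoice (seller's account under CIF): origin terminal, freight — exclude.
The CIF price already equals the CIF value: 197562.24
Import duty = 932 × 3.86 = 3597.52
Buyer bears: destination terminal 973.88 + brokerage 149.62 + delivery 1816.34 + duty 3597.52 = 6537.36
Landed cost = invoice 197562.24 + 6537.36 = 204099.60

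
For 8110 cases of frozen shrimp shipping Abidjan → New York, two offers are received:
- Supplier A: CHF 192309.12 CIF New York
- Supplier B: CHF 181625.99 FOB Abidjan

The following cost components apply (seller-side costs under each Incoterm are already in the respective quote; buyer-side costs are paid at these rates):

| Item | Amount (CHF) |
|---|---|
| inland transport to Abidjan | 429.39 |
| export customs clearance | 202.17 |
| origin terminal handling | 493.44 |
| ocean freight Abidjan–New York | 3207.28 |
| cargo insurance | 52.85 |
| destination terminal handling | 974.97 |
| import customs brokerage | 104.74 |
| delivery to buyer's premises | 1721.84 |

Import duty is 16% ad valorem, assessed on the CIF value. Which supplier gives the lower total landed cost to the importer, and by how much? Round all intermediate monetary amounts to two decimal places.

Supplier B is cheaper by CHF 8610.68

Supplier A (CIF):
The CIF price already equals the CIF value: 192309.12
Import duty = 192309.12 × 16% = 30769.46
Buyer bears (A): 974.97 + 104.74 + 1721.84 = 2801.55
Landed cost (A) = invoice 192309.12 + 2801.55 + duty 30769.46 = 225880.13
Supplier B (FOB):
CIF value = FOB price + freight + insurance = 181625.99 + 3207.28 + 52.85 = 184886.12
Import duty = 184886.12 × 16% = 29581.78
Buyer bears (B): 3207.28 + 52.85 + 974.97 + 104.74 + 1721.84 = 6061.68
Landed cost (B) = invoice 181625.99 + 6061.68 + duty 29581.78 = 217269.45
Difference = |225880.13 − 217269.45| = 8610.68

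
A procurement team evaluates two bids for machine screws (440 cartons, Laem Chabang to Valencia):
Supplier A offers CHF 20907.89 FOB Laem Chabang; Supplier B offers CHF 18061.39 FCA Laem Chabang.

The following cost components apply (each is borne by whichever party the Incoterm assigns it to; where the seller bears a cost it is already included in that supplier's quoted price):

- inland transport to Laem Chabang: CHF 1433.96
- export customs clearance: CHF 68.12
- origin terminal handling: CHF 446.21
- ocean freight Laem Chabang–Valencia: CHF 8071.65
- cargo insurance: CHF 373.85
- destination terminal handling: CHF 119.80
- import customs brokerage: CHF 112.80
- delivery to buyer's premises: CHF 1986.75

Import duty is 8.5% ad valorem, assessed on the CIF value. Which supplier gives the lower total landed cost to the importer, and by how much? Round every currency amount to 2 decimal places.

Supplier B is cheaper by CHF 2604.32

Supplier A (FOB):
CIF value = FOB price + freight + insurance = 20907.89 + 8071.65 + 373.85 = 29353.39
Import duty = 29353.39 × 8.5% = 2495.04
Buyer bears (A): 8071.65 + 373.85 + 119.80 + 112.80 + 1986.75 = 10664.85
Landed cost (A) = invoice 20907.89 + 10664.85 + duty 2495.04 = 34067.78
Supplier B (FCA):
CIF value = FCA price + origin terminal + freight + insurance = 18061.39 + 446.21 + 8071.65 + 373.85 = 26953.10
Import duty = 26953.10 × 8.5% = 2291.01
Buyer bears (B): 446.21 + 8071.65 + 373.85 + 119.80 + 112.80 + 1986.75 = 11111.06
Landed cost (B) = invoice 18061.39 + 11111.06 + duty 2291.01 = 31463.46
Difference = |34067.78 − 31463.46| = 2604.32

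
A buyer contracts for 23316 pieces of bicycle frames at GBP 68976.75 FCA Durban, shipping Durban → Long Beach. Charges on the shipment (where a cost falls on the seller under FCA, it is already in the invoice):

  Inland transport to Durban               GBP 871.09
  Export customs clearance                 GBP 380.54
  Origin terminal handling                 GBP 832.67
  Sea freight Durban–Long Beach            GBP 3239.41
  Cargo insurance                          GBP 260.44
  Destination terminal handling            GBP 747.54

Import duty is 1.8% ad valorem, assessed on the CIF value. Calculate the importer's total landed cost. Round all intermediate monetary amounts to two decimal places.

FCA: the seller delivers export-cleared goods to the carrier; the buyer bears costs from that point.
Already in the invoice (seller's account under FCA): inland to port, export clearance — exclude.
CIF value = FCA price + origin terminal + freight + insurance = 68976.75 + 832.67 + 3239.41 + 260.44 = 73309.27
Import duty = 73309.27 × 1.8% = 1319.57
Buyer bears: origin terminal 832.67 + freight 3239.41 + insurance 260.44 + destination terminal 747.54 + duty 1319.57 = 6399.63
Landed cost = invoice 68976.75 + 6399.63 = 75376.38

Total landed cost: GBP 75376.38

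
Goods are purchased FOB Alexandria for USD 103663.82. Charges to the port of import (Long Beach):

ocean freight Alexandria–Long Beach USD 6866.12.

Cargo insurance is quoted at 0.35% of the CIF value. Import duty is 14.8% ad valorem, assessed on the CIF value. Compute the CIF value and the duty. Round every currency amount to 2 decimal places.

Let C be the CIF value. C = FOB price + freight + 0.35% × C
C − 0.35% × C = 103663.82 + 6866.12
0.9965 × C = 110529.94
C = 110529.94 / 0.9965 = 110918.15
Insurance premium = 0.35% × 110918.15 = 388.21
Import duty = 110918.15 × 14.8% = 16415.89

CIF value: USD 110918.15; import duty: USD 16415.89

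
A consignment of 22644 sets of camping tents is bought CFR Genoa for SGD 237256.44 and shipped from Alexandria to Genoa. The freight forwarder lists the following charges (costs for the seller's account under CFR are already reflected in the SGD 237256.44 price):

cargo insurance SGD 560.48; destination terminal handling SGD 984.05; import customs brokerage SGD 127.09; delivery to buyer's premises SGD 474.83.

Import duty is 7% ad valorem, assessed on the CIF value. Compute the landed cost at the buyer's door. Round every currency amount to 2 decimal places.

Total landed cost: SGD 256050.07

CFR: the seller pays costs through ocean freight to the destination port, but not insurance.
CIF value = CFR price + insurance = 237256.44 + 560.48 = 237816.92
Import duty = 237816.92 × 7% = 16647.18
Buyer bears: insurance 560.48 + destination terminal 984.05 + brokerage 127.09 + delivery 474.83 + duty 16647.18 = 18793.63
Landed cost = invoice 237256.44 + 18793.63 = 256050.07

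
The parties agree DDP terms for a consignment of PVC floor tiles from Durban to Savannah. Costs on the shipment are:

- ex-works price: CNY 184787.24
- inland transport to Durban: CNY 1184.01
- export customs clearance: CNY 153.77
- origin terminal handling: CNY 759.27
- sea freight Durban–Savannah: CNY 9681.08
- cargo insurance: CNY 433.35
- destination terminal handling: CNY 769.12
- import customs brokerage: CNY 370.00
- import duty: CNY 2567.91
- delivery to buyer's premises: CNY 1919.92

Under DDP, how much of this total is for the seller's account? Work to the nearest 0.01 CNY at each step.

Seller's account: CNY 202625.67

DDP: the seller bears all costs including import duty.
Seller's account: goods 184787.24 + inland to port 1184.01 + export clearance 153.77 + origin terminal 759.27 + freight 9681.08 + insurance 433.35 + destination terminal 769.12 + brokerage 370.00 + duty 2567.91 + delivery 1919.92 = 202625.67
Buyer's account: 0.00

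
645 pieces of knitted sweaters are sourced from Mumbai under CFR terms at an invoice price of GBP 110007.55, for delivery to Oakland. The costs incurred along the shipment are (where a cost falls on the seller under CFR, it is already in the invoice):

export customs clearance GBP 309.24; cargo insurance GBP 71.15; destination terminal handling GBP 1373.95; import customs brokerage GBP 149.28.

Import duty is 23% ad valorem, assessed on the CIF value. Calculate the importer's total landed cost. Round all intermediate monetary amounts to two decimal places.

CFR: the seller pays costs through ocean freight to the destination port, but not insurance.
Already in the invoice (seller's account under CFR): export clearance — exclude.
CIF value = CFR price + insurance = 110007.55 + 71.15 = 110078.70
Import duty = 110078.70 × 23% = 25318.10
Buyer bears: insurance 71.15 + destination terminal 1373.95 + brokerage 149.28 + duty 25318.10 = 26912.48
Landed cost = invoice 110007.55 + 26912.48 = 136920.03

Total landed cost: GBP 136920.03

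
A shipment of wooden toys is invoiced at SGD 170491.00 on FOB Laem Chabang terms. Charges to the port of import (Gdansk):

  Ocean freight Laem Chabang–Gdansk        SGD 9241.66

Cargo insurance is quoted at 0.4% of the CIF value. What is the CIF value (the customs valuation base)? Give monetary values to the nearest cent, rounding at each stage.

CIF value: SGD 180454.48

Let C be the CIF value. C = FOB price + freight + 0.4% × C
C − 0.4% × C = 170491.00 + 9241.66
0.996 × C = 179732.66
C = 179732.66 / 0.996 = 180454.48
Insurance premium = 0.4% × 180454.48 = 721.82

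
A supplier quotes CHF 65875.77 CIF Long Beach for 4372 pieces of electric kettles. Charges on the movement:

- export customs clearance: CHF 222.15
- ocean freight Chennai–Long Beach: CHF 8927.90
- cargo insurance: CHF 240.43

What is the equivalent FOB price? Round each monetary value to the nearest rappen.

Not relevant to the conversion: export clearance — on the seller under both CIF and FOB; already in the CIF price and stays in the FOB price.
From CIF to FOB, the seller no longer bears: freight, insurance.
FOB price = 65875.77 − 8927.90 − 240.43 = 56707.44

FOB price: CHF 56707.44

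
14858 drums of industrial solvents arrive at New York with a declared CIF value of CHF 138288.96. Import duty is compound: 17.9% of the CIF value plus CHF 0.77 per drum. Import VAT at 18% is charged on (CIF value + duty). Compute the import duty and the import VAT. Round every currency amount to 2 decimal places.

Import duty: CHF 36194.38; import VAT: CHF 31407.00

Ad valorem component: 138288.96 × 17.9% = 24753.72
Specific component: 14858 × 0.77 = 11440.66
Import duty = 24753.72 + 11440.66 = 36194.38
VAT base = CIF + duty = 138288.96 + 36194.38 = 174483.34
Import VAT = 174483.34 × 18% = 31407.00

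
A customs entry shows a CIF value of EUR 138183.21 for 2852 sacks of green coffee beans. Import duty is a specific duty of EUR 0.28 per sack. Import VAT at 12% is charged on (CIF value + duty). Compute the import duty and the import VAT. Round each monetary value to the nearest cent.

Import duty: EUR 798.56; import VAT: EUR 16677.81

Import duty = 2852 × 0.28 = 798.56
VAT base = CIF + duty = 138183.21 + 798.56 = 138981.77
Import VAT = 138981.77 × 12% = 16677.81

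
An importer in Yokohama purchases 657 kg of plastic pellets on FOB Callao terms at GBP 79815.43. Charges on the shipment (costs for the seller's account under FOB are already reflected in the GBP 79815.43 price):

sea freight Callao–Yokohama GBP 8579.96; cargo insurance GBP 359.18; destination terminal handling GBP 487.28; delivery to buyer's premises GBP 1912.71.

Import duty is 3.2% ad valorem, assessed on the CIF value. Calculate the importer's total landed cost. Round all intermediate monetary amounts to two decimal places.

FOB: the seller bears costs until goods are on board at the origin port; the buyer bears freight, insurance and all costs thereafter.
CIF value = FOB price + freight + insurance = 79815.43 + 8579.96 + 359.18 = 88754.57
Import duty = 88754.57 × 3.2% = 2840.15
Buyer bears: freight 8579.96 + insurance 359.18 + destination terminal 487.28 + delivery 1912.71 + duty 2840.15 = 14179.28
Landed cost = invoice 79815.43 + 14179.28 = 93994.71

Total landed cost: GBP 93994.71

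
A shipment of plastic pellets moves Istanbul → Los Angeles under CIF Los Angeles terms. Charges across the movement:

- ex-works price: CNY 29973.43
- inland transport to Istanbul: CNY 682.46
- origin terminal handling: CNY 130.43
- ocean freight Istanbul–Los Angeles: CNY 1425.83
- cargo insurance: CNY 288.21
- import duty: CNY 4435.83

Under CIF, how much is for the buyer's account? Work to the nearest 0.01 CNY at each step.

Buyer's account: CNY 4435.83

CIF: the seller pays costs through ocean freight and marine insurance to the destination port.
Seller's account: goods 29973.43 + inland to port 682.46 + origin terminal 130.43 + freight 1425.83 + insurance 288.21 = 32500.36
Buyer's account: duty 4435.83 = 4435.83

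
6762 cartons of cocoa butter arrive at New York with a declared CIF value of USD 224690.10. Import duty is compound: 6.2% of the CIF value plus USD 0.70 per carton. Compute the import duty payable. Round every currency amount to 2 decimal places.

Ad valorem component: 224690.10 × 6.2% = 13930.79
Specific component: 6762 × 0.70 = 4733.40
Import duty = 13930.79 + 4733.40 = 18664.19

Import duty: USD 18664.19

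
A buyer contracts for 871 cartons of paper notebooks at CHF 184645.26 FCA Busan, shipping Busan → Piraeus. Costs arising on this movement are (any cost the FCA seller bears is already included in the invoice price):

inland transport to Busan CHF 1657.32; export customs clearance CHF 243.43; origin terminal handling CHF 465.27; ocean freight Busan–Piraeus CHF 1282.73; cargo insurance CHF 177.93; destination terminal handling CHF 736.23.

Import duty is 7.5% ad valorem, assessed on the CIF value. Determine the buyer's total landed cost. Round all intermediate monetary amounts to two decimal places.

Total landed cost: CHF 201300.26

FCA: the seller delivers export-cleared goods to the carrier; the buyer bears costs from that point.
Already in the invoice (seller's account under FCA): inland to port, export clearance — exclude.
CIF value = FCA price + origin terminal + freight + insurance = 184645.26 + 465.27 + 1282.73 + 177.93 = 186571.19
Import duty = 186571.19 × 7.5% = 13992.84
Buyer bears: origin terminal 465.27 + freight 1282.73 + insurance 177.93 + destination terminal 736.23 + duty 13992.84 = 16655.00
Landed cost = invoice 184645.26 + 16655.00 = 201300.26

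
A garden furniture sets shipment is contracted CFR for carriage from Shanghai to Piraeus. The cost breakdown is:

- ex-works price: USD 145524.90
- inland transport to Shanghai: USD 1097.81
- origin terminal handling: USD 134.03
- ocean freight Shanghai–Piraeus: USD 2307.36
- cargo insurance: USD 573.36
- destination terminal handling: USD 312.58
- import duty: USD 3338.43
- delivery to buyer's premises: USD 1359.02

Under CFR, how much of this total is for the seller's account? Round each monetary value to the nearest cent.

CFR: the seller pays costs through ocean freight to the destination port, but not insurance.
Seller's account: goods 145524.90 + inland to port 1097.81 + origin terminal 134.03 + freight 2307.36 = 149064.10
Buyer's account: insurance 573.36 + destination terminal 312.58 + duty 3338.43 + delivery 1359.02 = 5583.39

Seller's account: USD 149064.10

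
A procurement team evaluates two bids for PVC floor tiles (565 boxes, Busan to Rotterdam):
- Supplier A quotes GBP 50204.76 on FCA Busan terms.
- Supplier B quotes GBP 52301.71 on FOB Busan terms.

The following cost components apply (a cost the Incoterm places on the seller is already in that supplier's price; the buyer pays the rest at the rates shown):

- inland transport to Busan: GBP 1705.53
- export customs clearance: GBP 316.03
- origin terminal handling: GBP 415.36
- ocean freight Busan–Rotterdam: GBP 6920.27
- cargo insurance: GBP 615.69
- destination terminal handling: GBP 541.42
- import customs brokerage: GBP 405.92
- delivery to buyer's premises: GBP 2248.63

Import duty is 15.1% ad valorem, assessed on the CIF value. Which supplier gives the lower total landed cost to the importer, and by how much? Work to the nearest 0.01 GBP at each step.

Supplier A (FCA):
CIF value = FCA price + origin terminal + freight + insurance = 50204.76 + 415.36 + 6920.27 + 615.69 = 58156.08
Import duty = 58156.08 × 15.1% = 8781.57
Buyer bears (A): 415.36 + 6920.27 + 615.69 + 541.42 + 405.92 + 2248.63 = 11147.29
Landed cost (A) = invoice 50204.76 + 11147.29 + duty 8781.57 = 70133.62
Supplier B (FOB):
CIF value = FOB price + freight + insurance = 52301.71 + 6920.27 + 615.69 = 59837.67
Import duty = 59837.67 × 15.1% = 9035.49
Buyer bears (B): 6920.27 + 615.69 + 541.42 + 405.92 + 2248.63 = 10731.93
Landed cost (B) = invoice 52301.71 + 10731.93 + duty 9035.49 = 72069.13
Difference = |70133.62 − 72069.13| = 1935.51

Supplier A is cheaper by GBP 1935.51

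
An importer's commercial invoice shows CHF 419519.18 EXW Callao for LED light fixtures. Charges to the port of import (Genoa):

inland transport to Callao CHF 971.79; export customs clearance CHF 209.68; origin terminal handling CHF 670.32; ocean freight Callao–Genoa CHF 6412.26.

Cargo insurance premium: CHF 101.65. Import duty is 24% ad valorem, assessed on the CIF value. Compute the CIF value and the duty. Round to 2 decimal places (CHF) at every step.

CIF value: CHF 427884.88; import duty: CHF 102692.37

CIF = EXW price + pre-shipment costs + freight + insurance
CIF = 419519.18 + 971.79 + 209.68 + 670.32 + 6412.26 + 101.65 = 427884.88
Import duty = 427884.88 × 24% = 102692.37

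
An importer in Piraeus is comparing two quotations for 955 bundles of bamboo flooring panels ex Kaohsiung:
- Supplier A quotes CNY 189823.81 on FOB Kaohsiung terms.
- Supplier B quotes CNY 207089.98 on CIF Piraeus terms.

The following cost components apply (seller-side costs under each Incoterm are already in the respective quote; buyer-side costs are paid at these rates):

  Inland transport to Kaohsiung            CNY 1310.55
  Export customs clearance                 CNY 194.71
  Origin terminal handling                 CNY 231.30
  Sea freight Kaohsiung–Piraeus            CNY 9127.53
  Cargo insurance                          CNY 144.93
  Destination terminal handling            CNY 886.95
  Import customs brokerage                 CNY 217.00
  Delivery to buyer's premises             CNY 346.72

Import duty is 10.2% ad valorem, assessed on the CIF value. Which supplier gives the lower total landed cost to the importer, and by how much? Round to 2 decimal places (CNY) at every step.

Supplier A is cheaper by CNY 8809.07

Supplier A (FOB):
CIF value = FOB price + freight + insurance = 189823.81 + 9127.53 + 144.93 = 199096.27
Import duty = 199096.27 × 10.2% = 20307.82
Buyer bears (A): 9127.53 + 144.93 + 886.95 + 217.00 + 346.72 = 10723.13
Landed cost (A) = invoice 189823.81 + 10723.13 + duty 20307.82 = 220854.76
Supplier B (CIF):
The CIF price already equals the CIF value: 207089.98
Import duty = 207089.98 × 10.2% = 21123.18
Buyer bears (B): 886.95 + 217.00 + 346.72 = 1450.67
Landed cost (B) = invoice 207089.98 + 1450.67 + duty 21123.18 = 229663.83
Difference = |220854.76 − 229663.83| = 8809.07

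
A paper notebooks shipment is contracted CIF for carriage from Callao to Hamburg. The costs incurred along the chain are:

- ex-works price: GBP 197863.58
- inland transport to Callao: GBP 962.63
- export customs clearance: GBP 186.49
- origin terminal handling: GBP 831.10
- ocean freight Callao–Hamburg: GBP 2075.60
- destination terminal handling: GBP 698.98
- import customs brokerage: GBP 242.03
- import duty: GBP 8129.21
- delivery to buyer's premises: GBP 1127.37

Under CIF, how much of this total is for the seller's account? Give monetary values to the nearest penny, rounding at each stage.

Seller's account: GBP 201919.40

CIF: the seller pays costs through ocean freight and marine insurance to the destination port.
Seller's account: goods 197863.58 + inland to port 962.63 + export clearance 186.49 + origin terminal 831.10 + freight 2075.60 = 201919.40
Buyer's account: destination terminal 698.98 + brokerage 242.03 + duty 8129.21 + delivery 1127.37 = 10197.59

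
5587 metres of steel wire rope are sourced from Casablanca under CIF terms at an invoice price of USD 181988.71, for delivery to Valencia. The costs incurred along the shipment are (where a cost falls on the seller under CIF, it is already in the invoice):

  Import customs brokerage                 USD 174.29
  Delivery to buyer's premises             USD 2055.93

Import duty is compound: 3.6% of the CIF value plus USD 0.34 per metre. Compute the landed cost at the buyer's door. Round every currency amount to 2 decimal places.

Total landed cost: USD 192670.10

CIF: the seller pays costs through ocean freight and marine insurance to the destination port.
The CIF price already equals the CIF value: 181988.71
Ad valorem component: 181988.71 × 3.6% = 6551.59
Specific component: 5587 × 0.34 = 1899.58
Import duty = 6551.59 + 1899.58 = 8451.17
Buyer bears: brokerage 174.29 + delivery 2055.93 + duty 8451.17 = 10681.39
Landed cost = invoice 181988.71 + 10681.39 = 192670.10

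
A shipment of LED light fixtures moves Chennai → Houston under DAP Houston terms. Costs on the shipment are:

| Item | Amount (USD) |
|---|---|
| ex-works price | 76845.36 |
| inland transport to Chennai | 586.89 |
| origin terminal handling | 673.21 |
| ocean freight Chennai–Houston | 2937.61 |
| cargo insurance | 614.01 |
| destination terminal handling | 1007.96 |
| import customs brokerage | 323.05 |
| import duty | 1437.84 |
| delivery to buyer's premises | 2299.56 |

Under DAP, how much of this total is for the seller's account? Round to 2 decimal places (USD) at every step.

DAP: the seller bears all costs to the named destination except import duty and clearance.
Seller's account: goods 76845.36 + inland to port 586.89 + origin terminal 673.21 + freight 2937.61 + insurance 614.01 + destination terminal 1007.96 + delivery 2299.56 = 84964.60
Buyer's account: brokerage 323.05 + duty 1437.84 = 1760.89

Seller's account: USD 84964.60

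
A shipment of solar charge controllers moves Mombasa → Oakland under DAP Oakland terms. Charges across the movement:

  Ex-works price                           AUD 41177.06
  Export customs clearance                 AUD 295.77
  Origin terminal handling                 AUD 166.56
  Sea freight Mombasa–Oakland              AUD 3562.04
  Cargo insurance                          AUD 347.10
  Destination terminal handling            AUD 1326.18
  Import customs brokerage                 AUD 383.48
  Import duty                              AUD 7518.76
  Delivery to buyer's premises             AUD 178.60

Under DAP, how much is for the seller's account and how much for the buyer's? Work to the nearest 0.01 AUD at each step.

DAP: the seller bears all costs to the named destination except import duty and clearance.
Seller's account: goods 41177.06 + export clearance 295.77 + origin terminal 166.56 + freight 3562.04 + insurance 347.10 + destination terminal 1326.18 + delivery 178.60 = 47053.31
Buyer's account: brokerage 383.48 + duty 7518.76 = 7902.24

Seller: AUD 47053.31; buyer: AUD 7902.24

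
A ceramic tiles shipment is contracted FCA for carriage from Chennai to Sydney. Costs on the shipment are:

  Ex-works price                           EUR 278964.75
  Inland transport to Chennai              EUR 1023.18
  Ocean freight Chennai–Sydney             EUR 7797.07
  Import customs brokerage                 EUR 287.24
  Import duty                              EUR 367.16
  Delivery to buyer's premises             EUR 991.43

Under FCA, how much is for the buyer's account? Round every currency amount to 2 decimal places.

Buyer's account: EUR 9442.90

FCA: the seller delivers export-cleared goods to the carrier; the buyer bears costs from that point.
Seller's account: goods 278964.75 + inland to port 1023.18 = 279987.93
Buyer's account: freight 7797.07 + brokerage 287.24 + duty 367.16 + delivery 991.43 = 9442.90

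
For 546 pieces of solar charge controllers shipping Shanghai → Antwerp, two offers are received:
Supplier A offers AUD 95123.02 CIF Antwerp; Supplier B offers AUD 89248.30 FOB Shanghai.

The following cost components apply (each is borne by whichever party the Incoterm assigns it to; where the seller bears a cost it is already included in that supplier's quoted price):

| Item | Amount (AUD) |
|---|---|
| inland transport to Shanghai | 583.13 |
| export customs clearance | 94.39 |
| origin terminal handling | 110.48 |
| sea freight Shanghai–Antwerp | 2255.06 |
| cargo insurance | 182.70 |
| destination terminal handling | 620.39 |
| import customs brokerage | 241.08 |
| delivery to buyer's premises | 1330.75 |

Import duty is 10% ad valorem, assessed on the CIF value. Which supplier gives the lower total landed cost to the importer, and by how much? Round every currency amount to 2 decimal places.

Supplier A (CIF):
The CIF price already equals the CIF value: 95123.02
Import duty = 95123.02 × 10% = 9512.30
Buyer bears (A): 620.39 + 241.08 + 1330.75 = 2192.22
Landed cost (A) = invoice 95123.02 + 2192.22 + duty 9512.30 = 106827.54
Supplier B (FOB):
CIF value = FOB price + freight + insurance = 89248.30 + 2255.06 + 182.70 = 91686.06
Import duty = 91686.06 × 10% = 9168.61
Buyer bears (B): 2255.06 + 182.70 + 620.39 + 241.08 + 1330.75 = 4629.98
Landed cost (B) = invoice 89248.30 + 4629.98 + duty 9168.61 = 103046.89
Difference = |106827.54 − 103046.89| = 3780.65

Supplier B is cheaper by AUD 3780.65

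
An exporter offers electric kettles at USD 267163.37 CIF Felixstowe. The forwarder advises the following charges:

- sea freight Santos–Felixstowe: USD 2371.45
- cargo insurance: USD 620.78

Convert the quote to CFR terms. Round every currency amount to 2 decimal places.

CFR price: USD 266542.59

Not relevant to the conversion: freight — on the seller under both CIF and CFR; already in the CIF price and stays in the CFR price.
From CIF to CFR, the seller no longer bears: insurance.
CFR price = 267163.37 − 620.78 = 266542.59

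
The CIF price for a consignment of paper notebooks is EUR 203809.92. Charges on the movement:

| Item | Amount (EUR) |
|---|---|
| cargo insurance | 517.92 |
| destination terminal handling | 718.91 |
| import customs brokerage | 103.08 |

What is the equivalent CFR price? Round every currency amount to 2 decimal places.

CFR price: EUR 203292.00

Not relevant to the conversion: brokerage, destination terminal — on the buyer under both terms; not part of either seller's price.
From CIF to CFR, the seller no longer bears: insurance.
CFR price = 203809.92 − 517.92 = 203292.00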